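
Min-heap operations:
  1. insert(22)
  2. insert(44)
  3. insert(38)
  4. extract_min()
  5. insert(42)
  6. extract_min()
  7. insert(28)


insert(22) -> [22]
insert(44) -> [22, 44]
insert(38) -> [22, 44, 38]
extract_min()->22, [38, 44]
insert(42) -> [38, 44, 42]
extract_min()->38, [42, 44]
insert(28) -> [28, 44, 42]

Final heap: [28, 44, 42]


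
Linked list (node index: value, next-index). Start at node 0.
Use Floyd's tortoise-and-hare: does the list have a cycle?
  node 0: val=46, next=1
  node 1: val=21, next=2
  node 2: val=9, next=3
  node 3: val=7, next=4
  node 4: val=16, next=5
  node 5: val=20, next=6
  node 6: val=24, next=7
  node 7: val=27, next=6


Floyd's tortoise (slow, +1) and hare (fast, +2):
  init: slow=0, fast=0
  step 1: slow=1, fast=2
  step 2: slow=2, fast=4
  step 3: slow=3, fast=6
  step 4: slow=4, fast=6
  step 5: slow=5, fast=6
  step 6: slow=6, fast=6
  slow == fast at node 6: cycle detected

Cycle: yes


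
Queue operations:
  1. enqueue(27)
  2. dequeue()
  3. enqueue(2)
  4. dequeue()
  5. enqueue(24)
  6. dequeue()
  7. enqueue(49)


enqueue(27) -> [27]
dequeue()->27, []
enqueue(2) -> [2]
dequeue()->2, []
enqueue(24) -> [24]
dequeue()->24, []
enqueue(49) -> [49]

Final queue: [49]


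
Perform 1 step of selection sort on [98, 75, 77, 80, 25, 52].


Initial: [98, 75, 77, 80, 25, 52]
Step 1: min=25 at 4
  Swap: [25, 75, 77, 80, 98, 52]

After 1 step: [25, 75, 77, 80, 98, 52]


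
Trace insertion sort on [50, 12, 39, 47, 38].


Initial: [50, 12, 39, 47, 38]
Insert 12: [12, 50, 39, 47, 38]
Insert 39: [12, 39, 50, 47, 38]
Insert 47: [12, 39, 47, 50, 38]
Insert 38: [12, 38, 39, 47, 50]

Sorted: [12, 38, 39, 47, 50]


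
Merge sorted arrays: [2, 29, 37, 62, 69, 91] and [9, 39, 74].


Take 2 from A
Take 9 from B
Take 29 from A
Take 37 from A
Take 39 from B
Take 62 from A
Take 69 from A
Take 74 from B

Merged: [2, 9, 29, 37, 39, 62, 69, 74, 91]


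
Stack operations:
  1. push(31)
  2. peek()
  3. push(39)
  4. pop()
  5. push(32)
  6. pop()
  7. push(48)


push(31) -> [31]
peek()->31
push(39) -> [31, 39]
pop()->39, [31]
push(32) -> [31, 32]
pop()->32, [31]
push(48) -> [31, 48]

Final stack: [31, 48]


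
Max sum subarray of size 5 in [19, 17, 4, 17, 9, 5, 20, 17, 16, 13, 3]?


[0:5]: 66
[1:6]: 52
[2:7]: 55
[3:8]: 68
[4:9]: 67
[5:10]: 71
[6:11]: 69

Max: 71 at [5:10]


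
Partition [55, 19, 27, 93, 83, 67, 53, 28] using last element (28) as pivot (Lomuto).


Pivot: 28
  19 <= 28: swap -> [19, 55, 27, 93, 83, 67, 53, 28]
  27 <= 28: swap -> [19, 27, 55, 93, 83, 67, 53, 28]
Place pivot at 2: [19, 27, 28, 93, 83, 67, 53, 55]

Partitioned: [19, 27, 28, 93, 83, 67, 53, 55]


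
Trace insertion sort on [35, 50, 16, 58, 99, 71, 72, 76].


Initial: [35, 50, 16, 58, 99, 71, 72, 76]
Insert 50: [35, 50, 16, 58, 99, 71, 72, 76]
Insert 16: [16, 35, 50, 58, 99, 71, 72, 76]
Insert 58: [16, 35, 50, 58, 99, 71, 72, 76]
Insert 99: [16, 35, 50, 58, 99, 71, 72, 76]
Insert 71: [16, 35, 50, 58, 71, 99, 72, 76]
Insert 72: [16, 35, 50, 58, 71, 72, 99, 76]
Insert 76: [16, 35, 50, 58, 71, 72, 76, 99]

Sorted: [16, 35, 50, 58, 71, 72, 76, 99]


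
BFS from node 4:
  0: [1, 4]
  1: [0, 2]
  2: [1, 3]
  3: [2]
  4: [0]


Visit 4, enqueue [0]
Visit 0, enqueue [1]
Visit 1, enqueue [2]
Visit 2, enqueue [3]
Visit 3, enqueue []

BFS order: [4, 0, 1, 2, 3]


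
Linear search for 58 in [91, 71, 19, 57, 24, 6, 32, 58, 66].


i=0: 91!=58
i=1: 71!=58
i=2: 19!=58
i=3: 57!=58
i=4: 24!=58
i=5: 6!=58
i=6: 32!=58
i=7: 58==58 found!

Found at 7, 8 comps


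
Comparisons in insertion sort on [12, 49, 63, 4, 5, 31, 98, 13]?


Algorithm: insertion sort
Input: [12, 49, 63, 4, 5, 31, 98, 13]
Sorted: [4, 5, 12, 13, 31, 49, 63, 98]

18


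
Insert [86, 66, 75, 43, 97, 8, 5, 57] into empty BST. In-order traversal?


Insert 86: root
Insert 66: L from 86
Insert 75: L from 86 -> R from 66
Insert 43: L from 86 -> L from 66
Insert 97: R from 86
Insert 8: L from 86 -> L from 66 -> L from 43
Insert 5: L from 86 -> L from 66 -> L from 43 -> L from 8
Insert 57: L from 86 -> L from 66 -> R from 43

In-order: [5, 8, 43, 57, 66, 75, 86, 97]


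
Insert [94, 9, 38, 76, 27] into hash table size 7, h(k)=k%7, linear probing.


Insert 94: h=3 -> slot 3
Insert 9: h=2 -> slot 2
Insert 38: h=3, 1 probes -> slot 4
Insert 76: h=6 -> slot 6
Insert 27: h=6, 1 probes -> slot 0

Table: [27, None, 9, 94, 38, None, 76]


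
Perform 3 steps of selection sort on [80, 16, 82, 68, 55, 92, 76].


Initial: [80, 16, 82, 68, 55, 92, 76]
Step 1: min=16 at 1
  Swap: [16, 80, 82, 68, 55, 92, 76]
Step 2: min=55 at 4
  Swap: [16, 55, 82, 68, 80, 92, 76]
Step 3: min=68 at 3
  Swap: [16, 55, 68, 82, 80, 92, 76]

After 3 steps: [16, 55, 68, 82, 80, 92, 76]


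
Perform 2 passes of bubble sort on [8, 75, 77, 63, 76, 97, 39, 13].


Initial: [8, 75, 77, 63, 76, 97, 39, 13]
Pass 1: [8, 75, 63, 76, 77, 39, 13, 97] (4 swaps)
Pass 2: [8, 63, 75, 76, 39, 13, 77, 97] (3 swaps)

After 2 passes: [8, 63, 75, 76, 39, 13, 77, 97]


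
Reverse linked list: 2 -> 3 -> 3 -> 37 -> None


Step 1: curr=2, set curr.next=prev(None) | reversed so far: 2
Step 2: curr=3, set curr.next=prev(2) | reversed so far: 3 -> 2
Step 3: curr=3, set curr.next=prev(3) | reversed so far: 3 -> 3 -> 2
Step 4: curr=37, set curr.next=prev(3) | reversed so far: 37 -> 3 -> 3 -> 2

37 -> 3 -> 3 -> 2 -> None


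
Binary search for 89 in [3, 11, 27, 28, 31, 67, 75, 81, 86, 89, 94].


Step 1: lo=0, hi=10, mid=5, val=67
Step 2: lo=6, hi=10, mid=8, val=86
Step 3: lo=9, hi=10, mid=9, val=89

Found at index 9


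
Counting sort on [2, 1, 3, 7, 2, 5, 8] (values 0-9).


Input: [2, 1, 3, 7, 2, 5, 8]
Counts: [0, 1, 2, 1, 0, 1, 0, 1, 1, 0]

Sorted: [1, 2, 2, 3, 5, 7, 8]


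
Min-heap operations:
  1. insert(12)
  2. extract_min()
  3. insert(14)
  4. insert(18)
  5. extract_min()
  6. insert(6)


insert(12) -> [12]
extract_min()->12, []
insert(14) -> [14]
insert(18) -> [14, 18]
extract_min()->14, [18]
insert(6) -> [6, 18]

Final heap: [6, 18]


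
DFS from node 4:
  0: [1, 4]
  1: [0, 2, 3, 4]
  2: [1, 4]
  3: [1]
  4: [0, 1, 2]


Visit 4, push [2, 1, 0]
Visit 0, push [1]
Visit 1, push [3, 2]
Visit 2, push []
Visit 3, push []

DFS order: [4, 0, 1, 2, 3]


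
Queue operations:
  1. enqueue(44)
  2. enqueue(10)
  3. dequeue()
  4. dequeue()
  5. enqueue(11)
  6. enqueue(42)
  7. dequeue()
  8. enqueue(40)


enqueue(44) -> [44]
enqueue(10) -> [44, 10]
dequeue()->44, [10]
dequeue()->10, []
enqueue(11) -> [11]
enqueue(42) -> [11, 42]
dequeue()->11, [42]
enqueue(40) -> [42, 40]

Final queue: [42, 40]


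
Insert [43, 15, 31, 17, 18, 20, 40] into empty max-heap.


Insert 43: [43]
Insert 15: [43, 15]
Insert 31: [43, 15, 31]
Insert 17: [43, 17, 31, 15]
Insert 18: [43, 18, 31, 15, 17]
Insert 20: [43, 18, 31, 15, 17, 20]
Insert 40: [43, 18, 40, 15, 17, 20, 31]

Final heap: [43, 18, 40, 15, 17, 20, 31]


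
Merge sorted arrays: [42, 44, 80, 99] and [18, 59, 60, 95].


Take 18 from B
Take 42 from A
Take 44 from A
Take 59 from B
Take 60 from B
Take 80 from A
Take 95 from B

Merged: [18, 42, 44, 59, 60, 80, 95, 99]


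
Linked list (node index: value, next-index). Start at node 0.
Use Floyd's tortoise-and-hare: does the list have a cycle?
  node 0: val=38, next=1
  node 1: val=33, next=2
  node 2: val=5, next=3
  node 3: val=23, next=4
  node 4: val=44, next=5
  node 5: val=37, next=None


Floyd's tortoise (slow, +1) and hare (fast, +2):
  init: slow=0, fast=0
  step 1: slow=1, fast=2
  step 2: slow=2, fast=4
  step 3: fast 4->5->None, no cycle

Cycle: no


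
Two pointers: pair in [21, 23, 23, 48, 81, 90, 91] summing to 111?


lo=0(21)+hi=6(91)=112
lo=0(21)+hi=5(90)=111

Yes: 21+90=111


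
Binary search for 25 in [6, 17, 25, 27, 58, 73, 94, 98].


Step 1: lo=0, hi=7, mid=3, val=27
Step 2: lo=0, hi=2, mid=1, val=17
Step 3: lo=2, hi=2, mid=2, val=25

Found at index 2


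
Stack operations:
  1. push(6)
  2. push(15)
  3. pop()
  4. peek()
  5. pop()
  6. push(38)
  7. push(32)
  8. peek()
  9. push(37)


push(6) -> [6]
push(15) -> [6, 15]
pop()->15, [6]
peek()->6
pop()->6, []
push(38) -> [38]
push(32) -> [38, 32]
peek()->32
push(37) -> [38, 32, 37]

Final stack: [38, 32, 37]


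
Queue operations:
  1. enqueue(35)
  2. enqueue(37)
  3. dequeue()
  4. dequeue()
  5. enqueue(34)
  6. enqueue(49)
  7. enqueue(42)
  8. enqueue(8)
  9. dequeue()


enqueue(35) -> [35]
enqueue(37) -> [35, 37]
dequeue()->35, [37]
dequeue()->37, []
enqueue(34) -> [34]
enqueue(49) -> [34, 49]
enqueue(42) -> [34, 49, 42]
enqueue(8) -> [34, 49, 42, 8]
dequeue()->34, [49, 42, 8]

Final queue: [49, 42, 8]


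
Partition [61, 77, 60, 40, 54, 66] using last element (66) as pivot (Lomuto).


Pivot: 66
  61 <= 66: advance i (no swap)
  60 <= 66: swap -> [61, 60, 77, 40, 54, 66]
  40 <= 66: swap -> [61, 60, 40, 77, 54, 66]
  54 <= 66: swap -> [61, 60, 40, 54, 77, 66]
Place pivot at 4: [61, 60, 40, 54, 66, 77]

Partitioned: [61, 60, 40, 54, 66, 77]


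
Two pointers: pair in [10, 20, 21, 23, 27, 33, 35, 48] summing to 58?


lo=0(10)+hi=7(48)=58

Yes: 10+48=58


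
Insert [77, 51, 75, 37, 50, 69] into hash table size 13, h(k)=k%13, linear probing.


Insert 77: h=12 -> slot 12
Insert 51: h=12, 1 probes -> slot 0
Insert 75: h=10 -> slot 10
Insert 37: h=11 -> slot 11
Insert 50: h=11, 3 probes -> slot 1
Insert 69: h=4 -> slot 4

Table: [51, 50, None, None, 69, None, None, None, None, None, 75, 37, 77]


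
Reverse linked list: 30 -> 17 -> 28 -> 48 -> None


Step 1: curr=30, set curr.next=prev(None) | reversed so far: 30
Step 2: curr=17, set curr.next=prev(30) | reversed so far: 17 -> 30
Step 3: curr=28, set curr.next=prev(17) | reversed so far: 28 -> 17 -> 30
Step 4: curr=48, set curr.next=prev(28) | reversed so far: 48 -> 28 -> 17 -> 30

48 -> 28 -> 17 -> 30 -> None


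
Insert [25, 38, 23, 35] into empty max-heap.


Insert 25: [25]
Insert 38: [38, 25]
Insert 23: [38, 25, 23]
Insert 35: [38, 35, 23, 25]

Final heap: [38, 35, 23, 25]


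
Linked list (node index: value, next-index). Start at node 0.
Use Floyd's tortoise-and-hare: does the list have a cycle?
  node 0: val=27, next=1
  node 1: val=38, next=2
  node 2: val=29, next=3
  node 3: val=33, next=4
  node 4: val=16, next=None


Floyd's tortoise (slow, +1) and hare (fast, +2):
  init: slow=0, fast=0
  step 1: slow=1, fast=2
  step 2: slow=2, fast=4
  step 3: fast -> None, no cycle

Cycle: no


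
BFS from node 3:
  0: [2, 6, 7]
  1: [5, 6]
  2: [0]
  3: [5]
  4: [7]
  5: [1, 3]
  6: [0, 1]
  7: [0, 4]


Visit 3, enqueue [5]
Visit 5, enqueue [1]
Visit 1, enqueue [6]
Visit 6, enqueue [0]
Visit 0, enqueue [2, 7]
Visit 2, enqueue []
Visit 7, enqueue [4]
Visit 4, enqueue []

BFS order: [3, 5, 1, 6, 0, 2, 7, 4]


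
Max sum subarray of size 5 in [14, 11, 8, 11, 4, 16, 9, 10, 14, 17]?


[0:5]: 48
[1:6]: 50
[2:7]: 48
[3:8]: 50
[4:9]: 53
[5:10]: 66

Max: 66 at [5:10]


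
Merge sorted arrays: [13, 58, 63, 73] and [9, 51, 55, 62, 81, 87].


Take 9 from B
Take 13 from A
Take 51 from B
Take 55 from B
Take 58 from A
Take 62 from B
Take 63 from A
Take 73 from A

Merged: [9, 13, 51, 55, 58, 62, 63, 73, 81, 87]


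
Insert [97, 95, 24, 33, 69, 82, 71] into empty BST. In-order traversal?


Insert 97: root
Insert 95: L from 97
Insert 24: L from 97 -> L from 95
Insert 33: L from 97 -> L from 95 -> R from 24
Insert 69: L from 97 -> L from 95 -> R from 24 -> R from 33
Insert 82: L from 97 -> L from 95 -> R from 24 -> R from 33 -> R from 69
Insert 71: L from 97 -> L from 95 -> R from 24 -> R from 33 -> R from 69 -> L from 82

In-order: [24, 33, 69, 71, 82, 95, 97]


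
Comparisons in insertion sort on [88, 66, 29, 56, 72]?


Algorithm: insertion sort
Input: [88, 66, 29, 56, 72]
Sorted: [29, 56, 66, 72, 88]

8


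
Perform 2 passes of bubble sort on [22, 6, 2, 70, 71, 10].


Initial: [22, 6, 2, 70, 71, 10]
Pass 1: [6, 2, 22, 70, 10, 71] (3 swaps)
Pass 2: [2, 6, 22, 10, 70, 71] (2 swaps)

After 2 passes: [2, 6, 22, 10, 70, 71]


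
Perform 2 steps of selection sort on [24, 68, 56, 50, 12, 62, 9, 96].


Initial: [24, 68, 56, 50, 12, 62, 9, 96]
Step 1: min=9 at 6
  Swap: [9, 68, 56, 50, 12, 62, 24, 96]
Step 2: min=12 at 4
  Swap: [9, 12, 56, 50, 68, 62, 24, 96]

After 2 steps: [9, 12, 56, 50, 68, 62, 24, 96]


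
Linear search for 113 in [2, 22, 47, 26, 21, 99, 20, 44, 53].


i=0: 2!=113
i=1: 22!=113
i=2: 47!=113
i=3: 26!=113
i=4: 21!=113
i=5: 99!=113
i=6: 20!=113
i=7: 44!=113
i=8: 53!=113

Not found, 9 comps


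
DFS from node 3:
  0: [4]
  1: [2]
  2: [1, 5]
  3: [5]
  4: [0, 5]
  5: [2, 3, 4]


Visit 3, push [5]
Visit 5, push [4, 2]
Visit 2, push [1]
Visit 1, push []
Visit 4, push [0]
Visit 0, push []

DFS order: [3, 5, 2, 1, 4, 0]


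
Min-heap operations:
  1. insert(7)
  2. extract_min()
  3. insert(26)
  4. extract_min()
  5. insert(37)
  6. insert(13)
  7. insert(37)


insert(7) -> [7]
extract_min()->7, []
insert(26) -> [26]
extract_min()->26, []
insert(37) -> [37]
insert(13) -> [13, 37]
insert(37) -> [13, 37, 37]

Final heap: [13, 37, 37]


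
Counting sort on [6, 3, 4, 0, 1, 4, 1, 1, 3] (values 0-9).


Input: [6, 3, 4, 0, 1, 4, 1, 1, 3]
Counts: [1, 3, 0, 2, 2, 0, 1, 0, 0, 0]

Sorted: [0, 1, 1, 1, 3, 3, 4, 4, 6]


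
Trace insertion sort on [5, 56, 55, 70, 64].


Initial: [5, 56, 55, 70, 64]
Insert 56: [5, 56, 55, 70, 64]
Insert 55: [5, 55, 56, 70, 64]
Insert 70: [5, 55, 56, 70, 64]
Insert 64: [5, 55, 56, 64, 70]

Sorted: [5, 55, 56, 64, 70]


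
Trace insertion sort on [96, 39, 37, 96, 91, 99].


Initial: [96, 39, 37, 96, 91, 99]
Insert 39: [39, 96, 37, 96, 91, 99]
Insert 37: [37, 39, 96, 96, 91, 99]
Insert 96: [37, 39, 96, 96, 91, 99]
Insert 91: [37, 39, 91, 96, 96, 99]
Insert 99: [37, 39, 91, 96, 96, 99]

Sorted: [37, 39, 91, 96, 96, 99]


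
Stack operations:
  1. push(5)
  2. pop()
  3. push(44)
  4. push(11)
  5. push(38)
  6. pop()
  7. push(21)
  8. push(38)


push(5) -> [5]
pop()->5, []
push(44) -> [44]
push(11) -> [44, 11]
push(38) -> [44, 11, 38]
pop()->38, [44, 11]
push(21) -> [44, 11, 21]
push(38) -> [44, 11, 21, 38]

Final stack: [44, 11, 21, 38]


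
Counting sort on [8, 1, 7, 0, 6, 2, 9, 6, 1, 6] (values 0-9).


Input: [8, 1, 7, 0, 6, 2, 9, 6, 1, 6]
Counts: [1, 2, 1, 0, 0, 0, 3, 1, 1, 1]

Sorted: [0, 1, 1, 2, 6, 6, 6, 7, 8, 9]


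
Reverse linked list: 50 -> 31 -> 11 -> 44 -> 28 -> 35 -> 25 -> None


Step 1: curr=50, set curr.next=prev(None) | reversed so far: 50
Step 2: curr=31, set curr.next=prev(50) | reversed so far: 31 -> 50
Step 3: curr=11, set curr.next=prev(31) | reversed so far: 11 -> 31 -> 50
Step 4: curr=44, set curr.next=prev(11) | reversed so far: 44 -> 11 -> 31 -> 50
Step 5: curr=28, set curr.next=prev(44) | reversed so far: 28 -> 44 -> 11 -> 31 -> 50
Step 6: curr=35, set curr.next=prev(28) | reversed so far: 35 -> 28 -> 44 -> 11 -> 31 -> 50
Step 7: curr=25, set curr.next=prev(35) | reversed so far: 25 -> 35 -> 28 -> 44 -> 11 -> 31 -> 50

25 -> 35 -> 28 -> 44 -> 11 -> 31 -> 50 -> None


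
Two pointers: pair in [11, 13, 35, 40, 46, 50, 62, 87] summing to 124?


lo=0(11)+hi=7(87)=98
lo=1(13)+hi=7(87)=100
lo=2(35)+hi=7(87)=122
lo=3(40)+hi=7(87)=127
lo=3(40)+hi=6(62)=102
lo=4(46)+hi=6(62)=108
lo=5(50)+hi=6(62)=112

No pair found


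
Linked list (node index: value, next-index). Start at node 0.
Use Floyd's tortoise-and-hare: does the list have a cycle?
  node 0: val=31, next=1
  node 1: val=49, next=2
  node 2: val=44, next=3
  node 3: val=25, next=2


Floyd's tortoise (slow, +1) and hare (fast, +2):
  init: slow=0, fast=0
  step 1: slow=1, fast=2
  step 2: slow=2, fast=2
  slow == fast at node 2: cycle detected

Cycle: yes


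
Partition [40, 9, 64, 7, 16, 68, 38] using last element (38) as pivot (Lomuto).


Pivot: 38
  9 <= 38: swap -> [9, 40, 64, 7, 16, 68, 38]
  7 <= 38: swap -> [9, 7, 64, 40, 16, 68, 38]
  16 <= 38: swap -> [9, 7, 16, 40, 64, 68, 38]
Place pivot at 3: [9, 7, 16, 38, 64, 68, 40]

Partitioned: [9, 7, 16, 38, 64, 68, 40]


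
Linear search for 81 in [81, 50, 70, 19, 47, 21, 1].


i=0: 81==81 found!

Found at 0, 1 comps


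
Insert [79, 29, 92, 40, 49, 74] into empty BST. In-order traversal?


Insert 79: root
Insert 29: L from 79
Insert 92: R from 79
Insert 40: L from 79 -> R from 29
Insert 49: L from 79 -> R from 29 -> R from 40
Insert 74: L from 79 -> R from 29 -> R from 40 -> R from 49

In-order: [29, 40, 49, 74, 79, 92]


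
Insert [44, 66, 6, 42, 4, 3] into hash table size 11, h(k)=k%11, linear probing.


Insert 44: h=0 -> slot 0
Insert 66: h=0, 1 probes -> slot 1
Insert 6: h=6 -> slot 6
Insert 42: h=9 -> slot 9
Insert 4: h=4 -> slot 4
Insert 3: h=3 -> slot 3

Table: [44, 66, None, 3, 4, None, 6, None, None, 42, None]


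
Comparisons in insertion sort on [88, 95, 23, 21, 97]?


Algorithm: insertion sort
Input: [88, 95, 23, 21, 97]
Sorted: [21, 23, 88, 95, 97]

7


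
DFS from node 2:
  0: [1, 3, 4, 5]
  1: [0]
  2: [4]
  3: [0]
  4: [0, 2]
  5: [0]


Visit 2, push [4]
Visit 4, push [0]
Visit 0, push [5, 3, 1]
Visit 1, push []
Visit 3, push []
Visit 5, push []

DFS order: [2, 4, 0, 1, 3, 5]


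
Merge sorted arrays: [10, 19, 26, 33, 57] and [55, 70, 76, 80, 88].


Take 10 from A
Take 19 from A
Take 26 from A
Take 33 from A
Take 55 from B
Take 57 from A

Merged: [10, 19, 26, 33, 55, 57, 70, 76, 80, 88]


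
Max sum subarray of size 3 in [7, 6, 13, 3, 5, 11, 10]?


[0:3]: 26
[1:4]: 22
[2:5]: 21
[3:6]: 19
[4:7]: 26

Max: 26 at [0:3]


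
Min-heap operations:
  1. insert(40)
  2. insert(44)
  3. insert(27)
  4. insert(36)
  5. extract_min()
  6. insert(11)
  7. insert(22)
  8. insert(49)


insert(40) -> [40]
insert(44) -> [40, 44]
insert(27) -> [27, 44, 40]
insert(36) -> [27, 36, 40, 44]
extract_min()->27, [36, 44, 40]
insert(11) -> [11, 36, 40, 44]
insert(22) -> [11, 22, 40, 44, 36]
insert(49) -> [11, 22, 40, 44, 36, 49]

Final heap: [11, 22, 40, 44, 36, 49]


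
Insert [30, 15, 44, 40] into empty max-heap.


Insert 30: [30]
Insert 15: [30, 15]
Insert 44: [44, 15, 30]
Insert 40: [44, 40, 30, 15]

Final heap: [44, 40, 30, 15]


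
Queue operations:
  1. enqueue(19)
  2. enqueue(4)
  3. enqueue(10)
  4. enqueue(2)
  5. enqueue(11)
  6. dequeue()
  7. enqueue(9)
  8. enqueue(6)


enqueue(19) -> [19]
enqueue(4) -> [19, 4]
enqueue(10) -> [19, 4, 10]
enqueue(2) -> [19, 4, 10, 2]
enqueue(11) -> [19, 4, 10, 2, 11]
dequeue()->19, [4, 10, 2, 11]
enqueue(9) -> [4, 10, 2, 11, 9]
enqueue(6) -> [4, 10, 2, 11, 9, 6]

Final queue: [4, 10, 2, 11, 9, 6]


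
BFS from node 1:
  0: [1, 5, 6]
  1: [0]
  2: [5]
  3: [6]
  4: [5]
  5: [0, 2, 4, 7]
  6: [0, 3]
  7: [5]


Visit 1, enqueue [0]
Visit 0, enqueue [5, 6]
Visit 5, enqueue [2, 4, 7]
Visit 6, enqueue [3]
Visit 2, enqueue []
Visit 4, enqueue []
Visit 7, enqueue []
Visit 3, enqueue []

BFS order: [1, 0, 5, 6, 2, 4, 7, 3]


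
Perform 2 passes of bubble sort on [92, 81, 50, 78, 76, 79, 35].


Initial: [92, 81, 50, 78, 76, 79, 35]
Pass 1: [81, 50, 78, 76, 79, 35, 92] (6 swaps)
Pass 2: [50, 78, 76, 79, 35, 81, 92] (5 swaps)

After 2 passes: [50, 78, 76, 79, 35, 81, 92]


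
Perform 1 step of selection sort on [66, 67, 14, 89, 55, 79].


Initial: [66, 67, 14, 89, 55, 79]
Step 1: min=14 at 2
  Swap: [14, 67, 66, 89, 55, 79]

After 1 step: [14, 67, 66, 89, 55, 79]


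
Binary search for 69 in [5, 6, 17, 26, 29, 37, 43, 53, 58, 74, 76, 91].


Step 1: lo=0, hi=11, mid=5, val=37
Step 2: lo=6, hi=11, mid=8, val=58
Step 3: lo=9, hi=11, mid=10, val=76
Step 4: lo=9, hi=9, mid=9, val=74

Not found


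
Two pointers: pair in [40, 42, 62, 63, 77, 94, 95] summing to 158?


lo=0(40)+hi=6(95)=135
lo=1(42)+hi=6(95)=137
lo=2(62)+hi=6(95)=157
lo=3(63)+hi=6(95)=158

Yes: 63+95=158


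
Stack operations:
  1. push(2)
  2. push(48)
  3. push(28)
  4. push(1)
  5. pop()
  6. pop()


push(2) -> [2]
push(48) -> [2, 48]
push(28) -> [2, 48, 28]
push(1) -> [2, 48, 28, 1]
pop()->1, [2, 48, 28]
pop()->28, [2, 48]

Final stack: [2, 48]


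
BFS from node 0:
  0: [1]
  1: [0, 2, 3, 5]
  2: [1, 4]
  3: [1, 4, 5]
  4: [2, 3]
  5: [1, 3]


Visit 0, enqueue [1]
Visit 1, enqueue [2, 3, 5]
Visit 2, enqueue [4]
Visit 3, enqueue []
Visit 5, enqueue []
Visit 4, enqueue []

BFS order: [0, 1, 2, 3, 5, 4]


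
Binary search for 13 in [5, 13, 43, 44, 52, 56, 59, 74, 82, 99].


Step 1: lo=0, hi=9, mid=4, val=52
Step 2: lo=0, hi=3, mid=1, val=13

Found at index 1


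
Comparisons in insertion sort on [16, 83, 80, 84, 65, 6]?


Algorithm: insertion sort
Input: [16, 83, 80, 84, 65, 6]
Sorted: [6, 16, 65, 80, 83, 84]

13


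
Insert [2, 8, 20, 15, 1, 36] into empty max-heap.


Insert 2: [2]
Insert 8: [8, 2]
Insert 20: [20, 2, 8]
Insert 15: [20, 15, 8, 2]
Insert 1: [20, 15, 8, 2, 1]
Insert 36: [36, 15, 20, 2, 1, 8]

Final heap: [36, 15, 20, 2, 1, 8]


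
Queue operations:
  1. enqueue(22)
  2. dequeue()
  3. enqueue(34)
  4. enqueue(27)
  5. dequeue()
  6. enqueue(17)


enqueue(22) -> [22]
dequeue()->22, []
enqueue(34) -> [34]
enqueue(27) -> [34, 27]
dequeue()->34, [27]
enqueue(17) -> [27, 17]

Final queue: [27, 17]


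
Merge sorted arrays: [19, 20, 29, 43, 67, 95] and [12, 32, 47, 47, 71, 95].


Take 12 from B
Take 19 from A
Take 20 from A
Take 29 from A
Take 32 from B
Take 43 from A
Take 47 from B
Take 47 from B
Take 67 from A
Take 71 from B
Take 95 from A

Merged: [12, 19, 20, 29, 32, 43, 47, 47, 67, 71, 95, 95]


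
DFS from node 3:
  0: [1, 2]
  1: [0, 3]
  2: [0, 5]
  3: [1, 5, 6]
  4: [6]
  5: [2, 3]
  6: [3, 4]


Visit 3, push [6, 5, 1]
Visit 1, push [0]
Visit 0, push [2]
Visit 2, push [5]
Visit 5, push []
Visit 6, push [4]
Visit 4, push []

DFS order: [3, 1, 0, 2, 5, 6, 4]


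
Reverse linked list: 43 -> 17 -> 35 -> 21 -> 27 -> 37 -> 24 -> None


Step 1: curr=43, set curr.next=prev(None) | reversed so far: 43
Step 2: curr=17, set curr.next=prev(43) | reversed so far: 17 -> 43
Step 3: curr=35, set curr.next=prev(17) | reversed so far: 35 -> 17 -> 43
Step 4: curr=21, set curr.next=prev(35) | reversed so far: 21 -> 35 -> 17 -> 43
Step 5: curr=27, set curr.next=prev(21) | reversed so far: 27 -> 21 -> 35 -> 17 -> 43
Step 6: curr=37, set curr.next=prev(27) | reversed so far: 37 -> 27 -> 21 -> 35 -> 17 -> 43
Step 7: curr=24, set curr.next=prev(37) | reversed so far: 24 -> 37 -> 27 -> 21 -> 35 -> 17 -> 43

24 -> 37 -> 27 -> 21 -> 35 -> 17 -> 43 -> None


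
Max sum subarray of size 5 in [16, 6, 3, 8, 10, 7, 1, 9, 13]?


[0:5]: 43
[1:6]: 34
[2:7]: 29
[3:8]: 35
[4:9]: 40

Max: 43 at [0:5]


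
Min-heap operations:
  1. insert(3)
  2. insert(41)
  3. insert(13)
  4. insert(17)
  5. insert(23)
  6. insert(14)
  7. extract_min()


insert(3) -> [3]
insert(41) -> [3, 41]
insert(13) -> [3, 41, 13]
insert(17) -> [3, 17, 13, 41]
insert(23) -> [3, 17, 13, 41, 23]
insert(14) -> [3, 17, 13, 41, 23, 14]
extract_min()->3, [13, 17, 14, 41, 23]

Final heap: [13, 17, 14, 41, 23]


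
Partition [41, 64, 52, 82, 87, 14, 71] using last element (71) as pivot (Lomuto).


Pivot: 71
  41 <= 71: advance i (no swap)
  64 <= 71: advance i (no swap)
  52 <= 71: advance i (no swap)
  14 <= 71: swap -> [41, 64, 52, 14, 87, 82, 71]
Place pivot at 4: [41, 64, 52, 14, 71, 82, 87]

Partitioned: [41, 64, 52, 14, 71, 82, 87]


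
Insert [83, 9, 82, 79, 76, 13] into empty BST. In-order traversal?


Insert 83: root
Insert 9: L from 83
Insert 82: L from 83 -> R from 9
Insert 79: L from 83 -> R from 9 -> L from 82
Insert 76: L from 83 -> R from 9 -> L from 82 -> L from 79
Insert 13: L from 83 -> R from 9 -> L from 82 -> L from 79 -> L from 76

In-order: [9, 13, 76, 79, 82, 83]


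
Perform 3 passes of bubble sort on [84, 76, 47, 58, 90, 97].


Initial: [84, 76, 47, 58, 90, 97]
Pass 1: [76, 47, 58, 84, 90, 97] (3 swaps)
Pass 2: [47, 58, 76, 84, 90, 97] (2 swaps)
Pass 3: [47, 58, 76, 84, 90, 97] (0 swaps)

After 3 passes: [47, 58, 76, 84, 90, 97]


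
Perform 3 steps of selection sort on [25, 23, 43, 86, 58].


Initial: [25, 23, 43, 86, 58]
Step 1: min=23 at 1
  Swap: [23, 25, 43, 86, 58]
Step 2: min=25 at 1
  Swap: [23, 25, 43, 86, 58]
Step 3: min=43 at 2
  Swap: [23, 25, 43, 86, 58]

After 3 steps: [23, 25, 43, 86, 58]


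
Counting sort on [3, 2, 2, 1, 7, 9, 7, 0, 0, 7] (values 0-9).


Input: [3, 2, 2, 1, 7, 9, 7, 0, 0, 7]
Counts: [2, 1, 2, 1, 0, 0, 0, 3, 0, 1]

Sorted: [0, 0, 1, 2, 2, 3, 7, 7, 7, 9]


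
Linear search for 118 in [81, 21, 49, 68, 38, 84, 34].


i=0: 81!=118
i=1: 21!=118
i=2: 49!=118
i=3: 68!=118
i=4: 38!=118
i=5: 84!=118
i=6: 34!=118

Not found, 7 comps


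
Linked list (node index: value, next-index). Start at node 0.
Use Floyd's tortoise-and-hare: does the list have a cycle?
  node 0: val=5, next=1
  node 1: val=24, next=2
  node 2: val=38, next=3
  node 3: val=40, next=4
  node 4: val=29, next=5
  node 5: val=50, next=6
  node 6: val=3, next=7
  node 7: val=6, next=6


Floyd's tortoise (slow, +1) and hare (fast, +2):
  init: slow=0, fast=0
  step 1: slow=1, fast=2
  step 2: slow=2, fast=4
  step 3: slow=3, fast=6
  step 4: slow=4, fast=6
  step 5: slow=5, fast=6
  step 6: slow=6, fast=6
  slow == fast at node 6: cycle detected

Cycle: yes


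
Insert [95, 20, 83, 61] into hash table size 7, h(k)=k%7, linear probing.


Insert 95: h=4 -> slot 4
Insert 20: h=6 -> slot 6
Insert 83: h=6, 1 probes -> slot 0
Insert 61: h=5 -> slot 5

Table: [83, None, None, None, 95, 61, 20]


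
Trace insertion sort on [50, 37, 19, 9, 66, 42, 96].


Initial: [50, 37, 19, 9, 66, 42, 96]
Insert 37: [37, 50, 19, 9, 66, 42, 96]
Insert 19: [19, 37, 50, 9, 66, 42, 96]
Insert 9: [9, 19, 37, 50, 66, 42, 96]
Insert 66: [9, 19, 37, 50, 66, 42, 96]
Insert 42: [9, 19, 37, 42, 50, 66, 96]
Insert 96: [9, 19, 37, 42, 50, 66, 96]

Sorted: [9, 19, 37, 42, 50, 66, 96]


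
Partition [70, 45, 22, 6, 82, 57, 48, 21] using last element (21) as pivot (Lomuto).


Pivot: 21
  6 <= 21: swap -> [6, 45, 22, 70, 82, 57, 48, 21]
Place pivot at 1: [6, 21, 22, 70, 82, 57, 48, 45]

Partitioned: [6, 21, 22, 70, 82, 57, 48, 45]


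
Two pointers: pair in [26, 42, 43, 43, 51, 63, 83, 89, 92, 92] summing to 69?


lo=0(26)+hi=9(92)=118
lo=0(26)+hi=8(92)=118
lo=0(26)+hi=7(89)=115
lo=0(26)+hi=6(83)=109
lo=0(26)+hi=5(63)=89
lo=0(26)+hi=4(51)=77
lo=0(26)+hi=3(43)=69

Yes: 26+43=69


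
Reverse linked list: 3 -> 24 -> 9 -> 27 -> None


Step 1: curr=3, set curr.next=prev(None) | reversed so far: 3
Step 2: curr=24, set curr.next=prev(3) | reversed so far: 24 -> 3
Step 3: curr=9, set curr.next=prev(24) | reversed so far: 9 -> 24 -> 3
Step 4: curr=27, set curr.next=prev(9) | reversed so far: 27 -> 9 -> 24 -> 3

27 -> 9 -> 24 -> 3 -> None


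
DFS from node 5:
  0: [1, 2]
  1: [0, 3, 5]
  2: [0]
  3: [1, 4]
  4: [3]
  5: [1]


Visit 5, push [1]
Visit 1, push [3, 0]
Visit 0, push [2]
Visit 2, push []
Visit 3, push [4]
Visit 4, push []

DFS order: [5, 1, 0, 2, 3, 4]


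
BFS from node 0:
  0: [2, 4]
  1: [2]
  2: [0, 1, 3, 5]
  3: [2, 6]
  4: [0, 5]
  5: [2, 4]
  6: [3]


Visit 0, enqueue [2, 4]
Visit 2, enqueue [1, 3, 5]
Visit 4, enqueue []
Visit 1, enqueue []
Visit 3, enqueue [6]
Visit 5, enqueue []
Visit 6, enqueue []

BFS order: [0, 2, 4, 1, 3, 5, 6]


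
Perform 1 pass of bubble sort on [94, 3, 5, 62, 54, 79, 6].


Initial: [94, 3, 5, 62, 54, 79, 6]
Pass 1: [3, 5, 62, 54, 79, 6, 94] (6 swaps)

After 1 pass: [3, 5, 62, 54, 79, 6, 94]


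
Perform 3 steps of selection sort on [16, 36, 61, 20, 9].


Initial: [16, 36, 61, 20, 9]
Step 1: min=9 at 4
  Swap: [9, 36, 61, 20, 16]
Step 2: min=16 at 4
  Swap: [9, 16, 61, 20, 36]
Step 3: min=20 at 3
  Swap: [9, 16, 20, 61, 36]

After 3 steps: [9, 16, 20, 61, 36]


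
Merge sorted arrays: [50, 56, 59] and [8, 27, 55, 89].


Take 8 from B
Take 27 from B
Take 50 from A
Take 55 from B
Take 56 from A
Take 59 from A

Merged: [8, 27, 50, 55, 56, 59, 89]


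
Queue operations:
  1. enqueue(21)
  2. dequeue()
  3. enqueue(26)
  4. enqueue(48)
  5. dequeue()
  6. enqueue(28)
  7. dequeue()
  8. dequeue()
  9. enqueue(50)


enqueue(21) -> [21]
dequeue()->21, []
enqueue(26) -> [26]
enqueue(48) -> [26, 48]
dequeue()->26, [48]
enqueue(28) -> [48, 28]
dequeue()->48, [28]
dequeue()->28, []
enqueue(50) -> [50]

Final queue: [50]


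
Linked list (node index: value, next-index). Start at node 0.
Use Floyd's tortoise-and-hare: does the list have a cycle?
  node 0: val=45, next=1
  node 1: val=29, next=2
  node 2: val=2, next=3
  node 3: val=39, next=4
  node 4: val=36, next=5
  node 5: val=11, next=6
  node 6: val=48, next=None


Floyd's tortoise (slow, +1) and hare (fast, +2):
  init: slow=0, fast=0
  step 1: slow=1, fast=2
  step 2: slow=2, fast=4
  step 3: slow=3, fast=6
  step 4: fast -> None, no cycle

Cycle: no


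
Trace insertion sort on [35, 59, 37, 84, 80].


Initial: [35, 59, 37, 84, 80]
Insert 59: [35, 59, 37, 84, 80]
Insert 37: [35, 37, 59, 84, 80]
Insert 84: [35, 37, 59, 84, 80]
Insert 80: [35, 37, 59, 80, 84]

Sorted: [35, 37, 59, 80, 84]


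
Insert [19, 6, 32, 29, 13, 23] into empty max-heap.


Insert 19: [19]
Insert 6: [19, 6]
Insert 32: [32, 6, 19]
Insert 29: [32, 29, 19, 6]
Insert 13: [32, 29, 19, 6, 13]
Insert 23: [32, 29, 23, 6, 13, 19]

Final heap: [32, 29, 23, 6, 13, 19]


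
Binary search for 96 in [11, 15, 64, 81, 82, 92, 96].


Step 1: lo=0, hi=6, mid=3, val=81
Step 2: lo=4, hi=6, mid=5, val=92
Step 3: lo=6, hi=6, mid=6, val=96

Found at index 6


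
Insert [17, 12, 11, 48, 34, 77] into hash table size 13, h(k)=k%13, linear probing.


Insert 17: h=4 -> slot 4
Insert 12: h=12 -> slot 12
Insert 11: h=11 -> slot 11
Insert 48: h=9 -> slot 9
Insert 34: h=8 -> slot 8
Insert 77: h=12, 1 probes -> slot 0

Table: [77, None, None, None, 17, None, None, None, 34, 48, None, 11, 12]


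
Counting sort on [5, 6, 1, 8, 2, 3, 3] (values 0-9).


Input: [5, 6, 1, 8, 2, 3, 3]
Counts: [0, 1, 1, 2, 0, 1, 1, 0, 1, 0]

Sorted: [1, 2, 3, 3, 5, 6, 8]


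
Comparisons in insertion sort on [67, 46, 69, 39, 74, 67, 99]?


Algorithm: insertion sort
Input: [67, 46, 69, 39, 74, 67, 99]
Sorted: [39, 46, 67, 67, 69, 74, 99]

10


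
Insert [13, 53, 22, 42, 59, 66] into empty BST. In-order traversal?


Insert 13: root
Insert 53: R from 13
Insert 22: R from 13 -> L from 53
Insert 42: R from 13 -> L from 53 -> R from 22
Insert 59: R from 13 -> R from 53
Insert 66: R from 13 -> R from 53 -> R from 59

In-order: [13, 22, 42, 53, 59, 66]


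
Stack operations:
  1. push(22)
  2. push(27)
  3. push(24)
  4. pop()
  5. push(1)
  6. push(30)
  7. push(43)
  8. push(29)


push(22) -> [22]
push(27) -> [22, 27]
push(24) -> [22, 27, 24]
pop()->24, [22, 27]
push(1) -> [22, 27, 1]
push(30) -> [22, 27, 1, 30]
push(43) -> [22, 27, 1, 30, 43]
push(29) -> [22, 27, 1, 30, 43, 29]

Final stack: [22, 27, 1, 30, 43, 29]


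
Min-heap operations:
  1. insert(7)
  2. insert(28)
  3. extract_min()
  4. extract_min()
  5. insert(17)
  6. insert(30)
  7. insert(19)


insert(7) -> [7]
insert(28) -> [7, 28]
extract_min()->7, [28]
extract_min()->28, []
insert(17) -> [17]
insert(30) -> [17, 30]
insert(19) -> [17, 30, 19]

Final heap: [17, 30, 19]


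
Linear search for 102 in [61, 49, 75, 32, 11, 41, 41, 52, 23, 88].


i=0: 61!=102
i=1: 49!=102
i=2: 75!=102
i=3: 32!=102
i=4: 11!=102
i=5: 41!=102
i=6: 41!=102
i=7: 52!=102
i=8: 23!=102
i=9: 88!=102

Not found, 10 comps


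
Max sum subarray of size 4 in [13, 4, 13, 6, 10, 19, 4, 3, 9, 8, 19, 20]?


[0:4]: 36
[1:5]: 33
[2:6]: 48
[3:7]: 39
[4:8]: 36
[5:9]: 35
[6:10]: 24
[7:11]: 39
[8:12]: 56

Max: 56 at [8:12]


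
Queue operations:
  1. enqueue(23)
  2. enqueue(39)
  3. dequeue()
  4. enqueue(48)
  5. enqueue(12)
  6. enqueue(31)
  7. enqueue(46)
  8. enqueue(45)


enqueue(23) -> [23]
enqueue(39) -> [23, 39]
dequeue()->23, [39]
enqueue(48) -> [39, 48]
enqueue(12) -> [39, 48, 12]
enqueue(31) -> [39, 48, 12, 31]
enqueue(46) -> [39, 48, 12, 31, 46]
enqueue(45) -> [39, 48, 12, 31, 46, 45]

Final queue: [39, 48, 12, 31, 46, 45]


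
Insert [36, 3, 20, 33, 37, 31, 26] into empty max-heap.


Insert 36: [36]
Insert 3: [36, 3]
Insert 20: [36, 3, 20]
Insert 33: [36, 33, 20, 3]
Insert 37: [37, 36, 20, 3, 33]
Insert 31: [37, 36, 31, 3, 33, 20]
Insert 26: [37, 36, 31, 3, 33, 20, 26]

Final heap: [37, 36, 31, 3, 33, 20, 26]


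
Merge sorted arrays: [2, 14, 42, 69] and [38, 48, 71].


Take 2 from A
Take 14 from A
Take 38 from B
Take 42 from A
Take 48 from B
Take 69 from A

Merged: [2, 14, 38, 42, 48, 69, 71]


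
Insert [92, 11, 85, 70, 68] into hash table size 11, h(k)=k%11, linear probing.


Insert 92: h=4 -> slot 4
Insert 11: h=0 -> slot 0
Insert 85: h=8 -> slot 8
Insert 70: h=4, 1 probes -> slot 5
Insert 68: h=2 -> slot 2

Table: [11, None, 68, None, 92, 70, None, None, 85, None, None]


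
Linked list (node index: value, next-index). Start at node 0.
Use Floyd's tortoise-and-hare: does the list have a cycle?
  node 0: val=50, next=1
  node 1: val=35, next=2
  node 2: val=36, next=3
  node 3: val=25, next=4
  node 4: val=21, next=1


Floyd's tortoise (slow, +1) and hare (fast, +2):
  init: slow=0, fast=0
  step 1: slow=1, fast=2
  step 2: slow=2, fast=4
  step 3: slow=3, fast=2
  step 4: slow=4, fast=4
  slow == fast at node 4: cycle detected

Cycle: yes


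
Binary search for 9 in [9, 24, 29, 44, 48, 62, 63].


Step 1: lo=0, hi=6, mid=3, val=44
Step 2: lo=0, hi=2, mid=1, val=24
Step 3: lo=0, hi=0, mid=0, val=9

Found at index 0


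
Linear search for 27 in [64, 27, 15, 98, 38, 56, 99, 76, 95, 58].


i=0: 64!=27
i=1: 27==27 found!

Found at 1, 2 comps


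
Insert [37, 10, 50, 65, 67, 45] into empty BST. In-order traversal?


Insert 37: root
Insert 10: L from 37
Insert 50: R from 37
Insert 65: R from 37 -> R from 50
Insert 67: R from 37 -> R from 50 -> R from 65
Insert 45: R from 37 -> L from 50

In-order: [10, 37, 45, 50, 65, 67]


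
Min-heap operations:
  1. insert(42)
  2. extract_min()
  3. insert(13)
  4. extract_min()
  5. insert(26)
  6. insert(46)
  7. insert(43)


insert(42) -> [42]
extract_min()->42, []
insert(13) -> [13]
extract_min()->13, []
insert(26) -> [26]
insert(46) -> [26, 46]
insert(43) -> [26, 46, 43]

Final heap: [26, 46, 43]


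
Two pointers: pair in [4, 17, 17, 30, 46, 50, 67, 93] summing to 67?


lo=0(4)+hi=7(93)=97
lo=0(4)+hi=6(67)=71
lo=0(4)+hi=5(50)=54
lo=1(17)+hi=5(50)=67

Yes: 17+50=67


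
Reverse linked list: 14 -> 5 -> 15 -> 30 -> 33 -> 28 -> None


Step 1: curr=14, set curr.next=prev(None) | reversed so far: 14
Step 2: curr=5, set curr.next=prev(14) | reversed so far: 5 -> 14
Step 3: curr=15, set curr.next=prev(5) | reversed so far: 15 -> 5 -> 14
Step 4: curr=30, set curr.next=prev(15) | reversed so far: 30 -> 15 -> 5 -> 14
Step 5: curr=33, set curr.next=prev(30) | reversed so far: 33 -> 30 -> 15 -> 5 -> 14
Step 6: curr=28, set curr.next=prev(33) | reversed so far: 28 -> 33 -> 30 -> 15 -> 5 -> 14

28 -> 33 -> 30 -> 15 -> 5 -> 14 -> None


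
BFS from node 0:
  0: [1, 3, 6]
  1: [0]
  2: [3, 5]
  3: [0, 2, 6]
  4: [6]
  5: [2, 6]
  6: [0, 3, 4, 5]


Visit 0, enqueue [1, 3, 6]
Visit 1, enqueue []
Visit 3, enqueue [2]
Visit 6, enqueue [4, 5]
Visit 2, enqueue []
Visit 4, enqueue []
Visit 5, enqueue []

BFS order: [0, 1, 3, 6, 2, 4, 5]


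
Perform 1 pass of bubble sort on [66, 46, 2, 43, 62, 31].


Initial: [66, 46, 2, 43, 62, 31]
Pass 1: [46, 2, 43, 62, 31, 66] (5 swaps)

After 1 pass: [46, 2, 43, 62, 31, 66]


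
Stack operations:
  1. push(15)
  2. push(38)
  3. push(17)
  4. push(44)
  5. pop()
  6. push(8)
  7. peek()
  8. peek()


push(15) -> [15]
push(38) -> [15, 38]
push(17) -> [15, 38, 17]
push(44) -> [15, 38, 17, 44]
pop()->44, [15, 38, 17]
push(8) -> [15, 38, 17, 8]
peek()->8
peek()->8

Final stack: [15, 38, 17, 8]


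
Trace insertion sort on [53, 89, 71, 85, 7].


Initial: [53, 89, 71, 85, 7]
Insert 89: [53, 89, 71, 85, 7]
Insert 71: [53, 71, 89, 85, 7]
Insert 85: [53, 71, 85, 89, 7]
Insert 7: [7, 53, 71, 85, 89]

Sorted: [7, 53, 71, 85, 89]


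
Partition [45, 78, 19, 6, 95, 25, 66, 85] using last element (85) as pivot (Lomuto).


Pivot: 85
  45 <= 85: advance i (no swap)
  78 <= 85: advance i (no swap)
  19 <= 85: advance i (no swap)
  6 <= 85: advance i (no swap)
  25 <= 85: swap -> [45, 78, 19, 6, 25, 95, 66, 85]
  66 <= 85: swap -> [45, 78, 19, 6, 25, 66, 95, 85]
Place pivot at 6: [45, 78, 19, 6, 25, 66, 85, 95]

Partitioned: [45, 78, 19, 6, 25, 66, 85, 95]


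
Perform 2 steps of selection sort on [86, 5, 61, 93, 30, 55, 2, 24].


Initial: [86, 5, 61, 93, 30, 55, 2, 24]
Step 1: min=2 at 6
  Swap: [2, 5, 61, 93, 30, 55, 86, 24]
Step 2: min=5 at 1
  Swap: [2, 5, 61, 93, 30, 55, 86, 24]

After 2 steps: [2, 5, 61, 93, 30, 55, 86, 24]


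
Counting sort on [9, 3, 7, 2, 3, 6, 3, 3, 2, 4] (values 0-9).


Input: [9, 3, 7, 2, 3, 6, 3, 3, 2, 4]
Counts: [0, 0, 2, 4, 1, 0, 1, 1, 0, 1]

Sorted: [2, 2, 3, 3, 3, 3, 4, 6, 7, 9]


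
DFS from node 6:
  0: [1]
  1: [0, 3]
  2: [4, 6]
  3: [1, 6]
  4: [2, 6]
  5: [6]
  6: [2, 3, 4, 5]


Visit 6, push [5, 4, 3, 2]
Visit 2, push [4]
Visit 4, push []
Visit 3, push [1]
Visit 1, push [0]
Visit 0, push []
Visit 5, push []

DFS order: [6, 2, 4, 3, 1, 0, 5]


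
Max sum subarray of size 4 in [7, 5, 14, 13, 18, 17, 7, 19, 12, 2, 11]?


[0:4]: 39
[1:5]: 50
[2:6]: 62
[3:7]: 55
[4:8]: 61
[5:9]: 55
[6:10]: 40
[7:11]: 44

Max: 62 at [2:6]


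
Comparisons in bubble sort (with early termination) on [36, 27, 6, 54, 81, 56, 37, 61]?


Algorithm: bubble sort (with early termination)
Input: [36, 27, 6, 54, 81, 56, 37, 61]
Sorted: [6, 27, 36, 37, 54, 56, 61, 81]

22


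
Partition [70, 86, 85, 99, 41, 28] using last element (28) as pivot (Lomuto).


Pivot: 28
Place pivot at 0: [28, 86, 85, 99, 41, 70]

Partitioned: [28, 86, 85, 99, 41, 70]


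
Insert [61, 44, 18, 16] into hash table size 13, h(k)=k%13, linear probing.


Insert 61: h=9 -> slot 9
Insert 44: h=5 -> slot 5
Insert 18: h=5, 1 probes -> slot 6
Insert 16: h=3 -> slot 3

Table: [None, None, None, 16, None, 44, 18, None, None, 61, None, None, None]


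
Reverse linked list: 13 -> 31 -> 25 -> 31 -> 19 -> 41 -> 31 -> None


Step 1: curr=13, set curr.next=prev(None) | reversed so far: 13
Step 2: curr=31, set curr.next=prev(13) | reversed so far: 31 -> 13
Step 3: curr=25, set curr.next=prev(31) | reversed so far: 25 -> 31 -> 13
Step 4: curr=31, set curr.next=prev(25) | reversed so far: 31 -> 25 -> 31 -> 13
Step 5: curr=19, set curr.next=prev(31) | reversed so far: 19 -> 31 -> 25 -> 31 -> 13
Step 6: curr=41, set curr.next=prev(19) | reversed so far: 41 -> 19 -> 31 -> 25 -> 31 -> 13
Step 7: curr=31, set curr.next=prev(41) | reversed so far: 31 -> 41 -> 19 -> 31 -> 25 -> 31 -> 13

31 -> 41 -> 19 -> 31 -> 25 -> 31 -> 13 -> None


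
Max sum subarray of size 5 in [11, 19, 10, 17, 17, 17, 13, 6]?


[0:5]: 74
[1:6]: 80
[2:7]: 74
[3:8]: 70

Max: 80 at [1:6]


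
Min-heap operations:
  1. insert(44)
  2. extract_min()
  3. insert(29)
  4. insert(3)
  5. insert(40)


insert(44) -> [44]
extract_min()->44, []
insert(29) -> [29]
insert(3) -> [3, 29]
insert(40) -> [3, 29, 40]

Final heap: [3, 29, 40]


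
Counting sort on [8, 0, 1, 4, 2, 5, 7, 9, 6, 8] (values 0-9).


Input: [8, 0, 1, 4, 2, 5, 7, 9, 6, 8]
Counts: [1, 1, 1, 0, 1, 1, 1, 1, 2, 1]

Sorted: [0, 1, 2, 4, 5, 6, 7, 8, 8, 9]


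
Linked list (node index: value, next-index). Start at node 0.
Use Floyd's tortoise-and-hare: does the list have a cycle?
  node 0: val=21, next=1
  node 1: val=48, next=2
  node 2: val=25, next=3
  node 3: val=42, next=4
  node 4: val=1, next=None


Floyd's tortoise (slow, +1) and hare (fast, +2):
  init: slow=0, fast=0
  step 1: slow=1, fast=2
  step 2: slow=2, fast=4
  step 3: fast -> None, no cycle

Cycle: no


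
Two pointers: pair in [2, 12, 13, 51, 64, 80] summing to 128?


lo=0(2)+hi=5(80)=82
lo=1(12)+hi=5(80)=92
lo=2(13)+hi=5(80)=93
lo=3(51)+hi=5(80)=131
lo=3(51)+hi=4(64)=115

No pair found
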